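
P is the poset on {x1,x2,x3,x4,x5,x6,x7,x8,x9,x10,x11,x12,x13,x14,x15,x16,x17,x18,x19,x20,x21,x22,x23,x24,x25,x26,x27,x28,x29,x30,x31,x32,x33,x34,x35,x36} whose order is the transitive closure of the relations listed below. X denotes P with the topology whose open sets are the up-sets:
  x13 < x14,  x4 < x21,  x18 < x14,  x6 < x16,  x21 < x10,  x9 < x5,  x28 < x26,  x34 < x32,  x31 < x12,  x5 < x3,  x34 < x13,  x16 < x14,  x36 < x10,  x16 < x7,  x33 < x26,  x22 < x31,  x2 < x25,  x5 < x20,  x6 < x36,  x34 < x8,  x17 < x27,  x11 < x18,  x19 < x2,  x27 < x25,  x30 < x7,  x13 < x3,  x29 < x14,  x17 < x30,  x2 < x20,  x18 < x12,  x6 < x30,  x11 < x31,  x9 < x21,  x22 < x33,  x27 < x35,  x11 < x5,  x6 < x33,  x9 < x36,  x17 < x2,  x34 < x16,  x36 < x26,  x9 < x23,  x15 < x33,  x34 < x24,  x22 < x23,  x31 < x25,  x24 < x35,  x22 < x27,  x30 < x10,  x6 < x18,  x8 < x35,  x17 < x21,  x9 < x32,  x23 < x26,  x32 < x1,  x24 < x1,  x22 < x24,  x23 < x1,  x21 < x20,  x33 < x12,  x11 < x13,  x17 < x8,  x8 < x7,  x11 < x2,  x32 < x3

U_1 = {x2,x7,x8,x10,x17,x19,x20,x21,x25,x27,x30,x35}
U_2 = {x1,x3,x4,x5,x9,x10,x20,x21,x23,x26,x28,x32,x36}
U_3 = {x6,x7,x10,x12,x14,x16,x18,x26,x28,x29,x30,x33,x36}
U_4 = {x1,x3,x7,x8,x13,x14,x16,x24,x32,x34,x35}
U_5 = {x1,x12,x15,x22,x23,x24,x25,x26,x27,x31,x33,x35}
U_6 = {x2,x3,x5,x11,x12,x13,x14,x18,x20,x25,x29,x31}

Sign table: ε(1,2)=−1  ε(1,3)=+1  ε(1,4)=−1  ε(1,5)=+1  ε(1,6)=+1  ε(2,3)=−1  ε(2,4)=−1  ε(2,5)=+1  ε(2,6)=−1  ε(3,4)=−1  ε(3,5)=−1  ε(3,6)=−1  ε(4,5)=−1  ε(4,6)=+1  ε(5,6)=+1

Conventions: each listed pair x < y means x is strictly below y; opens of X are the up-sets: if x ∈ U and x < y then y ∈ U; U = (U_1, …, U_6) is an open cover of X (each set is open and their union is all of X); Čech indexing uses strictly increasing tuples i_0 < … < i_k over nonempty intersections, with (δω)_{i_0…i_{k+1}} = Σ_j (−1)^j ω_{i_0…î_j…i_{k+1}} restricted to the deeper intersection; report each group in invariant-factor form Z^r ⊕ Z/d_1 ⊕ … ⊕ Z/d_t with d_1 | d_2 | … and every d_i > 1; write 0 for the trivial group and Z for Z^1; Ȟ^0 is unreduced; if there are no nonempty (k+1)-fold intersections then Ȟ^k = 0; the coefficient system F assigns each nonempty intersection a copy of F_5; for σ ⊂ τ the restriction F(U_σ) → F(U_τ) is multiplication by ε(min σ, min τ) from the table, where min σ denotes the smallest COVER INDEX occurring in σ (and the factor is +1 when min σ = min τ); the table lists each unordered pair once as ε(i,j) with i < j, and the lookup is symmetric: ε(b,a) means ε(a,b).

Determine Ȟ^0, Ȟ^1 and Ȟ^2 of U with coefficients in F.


Ȟ^0(U;F) ≅ 0, Ȟ^1(U;F) ≅ 0 and Ȟ^2(U;F) ≅ Z/5

nonempty overlaps:
  U12={x10,x20,x21} U13={x7,x10,x30} U14={x7,x8,x35} U15={x25,x27,x35} U16={x2,x20,x25} U23={x10,x26,x28,x36} U24={x1,x3,x32} U25={x1,x23,x26} U26={x3,x5,x20} U34={x7,x14,x16} U35={x12,x26,x33} U36={x12,x14,x18,x29} U45={x1,x24,x35} U46={x3,x13,x14} U56={x12,x25,x31}
  U123={x10} U126={x20} U134={x7} U145={x35} U156={x25} U235={x26} U245={x1} U246={x3} U346={x14} U356={x12}
C dims 6,15,10; δ0: rk_F5 6; δ1: rk_F5 9
degree 0: 6−6−0 = 0 → Ȟ^0 ≅ 0
degree 1: 15−9−6 = 0 → Ȟ^1 ≅ 0
degree 2: 10−0−9 = 1 → Ȟ^2 ≅ Z/5


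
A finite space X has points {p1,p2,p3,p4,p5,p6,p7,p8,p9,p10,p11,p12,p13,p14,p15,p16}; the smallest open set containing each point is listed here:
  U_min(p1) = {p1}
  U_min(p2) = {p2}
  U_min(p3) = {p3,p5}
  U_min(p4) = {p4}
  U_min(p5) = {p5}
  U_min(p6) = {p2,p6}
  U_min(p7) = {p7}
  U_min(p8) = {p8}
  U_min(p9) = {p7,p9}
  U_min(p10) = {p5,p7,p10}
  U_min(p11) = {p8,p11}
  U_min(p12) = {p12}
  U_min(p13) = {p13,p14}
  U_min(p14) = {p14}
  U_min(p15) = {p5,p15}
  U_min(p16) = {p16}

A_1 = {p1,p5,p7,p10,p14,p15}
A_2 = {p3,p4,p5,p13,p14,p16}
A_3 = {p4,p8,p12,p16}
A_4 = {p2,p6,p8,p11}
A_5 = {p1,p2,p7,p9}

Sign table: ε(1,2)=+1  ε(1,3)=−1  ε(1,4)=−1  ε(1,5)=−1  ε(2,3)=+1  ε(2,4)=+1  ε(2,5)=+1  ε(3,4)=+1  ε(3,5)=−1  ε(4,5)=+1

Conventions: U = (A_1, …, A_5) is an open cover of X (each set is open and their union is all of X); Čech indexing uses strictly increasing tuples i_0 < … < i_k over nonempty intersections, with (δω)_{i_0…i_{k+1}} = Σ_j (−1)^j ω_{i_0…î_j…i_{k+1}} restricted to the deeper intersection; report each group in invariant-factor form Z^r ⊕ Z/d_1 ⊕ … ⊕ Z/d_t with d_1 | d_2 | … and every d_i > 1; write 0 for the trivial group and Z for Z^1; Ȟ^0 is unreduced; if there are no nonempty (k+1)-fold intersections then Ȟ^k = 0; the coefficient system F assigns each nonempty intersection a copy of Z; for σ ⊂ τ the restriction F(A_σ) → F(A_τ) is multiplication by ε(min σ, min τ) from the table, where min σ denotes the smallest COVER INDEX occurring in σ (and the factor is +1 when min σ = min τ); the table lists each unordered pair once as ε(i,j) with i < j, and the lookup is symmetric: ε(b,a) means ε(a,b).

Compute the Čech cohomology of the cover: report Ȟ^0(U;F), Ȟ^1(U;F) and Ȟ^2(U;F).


intersection data:
  A12={p5,p14} A15={p1,p7} A23={p4,p16} A34={p8} A45={p2}
C dims 5,5; δ0: rk 5, SNF 1^4·2
Ȟ^0 = (5 − 5) − 0 = 0, so Ȟ^0 ≅ 0
Ȟ^1 = (5 − 0) − 5 = 0 plus torsion [2], so Ȟ^1 ≅ Z/2
Ȟ^2 = (0 − 0) − 0 = 0, so Ȟ^2 ≅ 0

Ȟ^0 ≅ 0,  Ȟ^1 ≅ Z/2,  Ȟ^2 ≅ 0


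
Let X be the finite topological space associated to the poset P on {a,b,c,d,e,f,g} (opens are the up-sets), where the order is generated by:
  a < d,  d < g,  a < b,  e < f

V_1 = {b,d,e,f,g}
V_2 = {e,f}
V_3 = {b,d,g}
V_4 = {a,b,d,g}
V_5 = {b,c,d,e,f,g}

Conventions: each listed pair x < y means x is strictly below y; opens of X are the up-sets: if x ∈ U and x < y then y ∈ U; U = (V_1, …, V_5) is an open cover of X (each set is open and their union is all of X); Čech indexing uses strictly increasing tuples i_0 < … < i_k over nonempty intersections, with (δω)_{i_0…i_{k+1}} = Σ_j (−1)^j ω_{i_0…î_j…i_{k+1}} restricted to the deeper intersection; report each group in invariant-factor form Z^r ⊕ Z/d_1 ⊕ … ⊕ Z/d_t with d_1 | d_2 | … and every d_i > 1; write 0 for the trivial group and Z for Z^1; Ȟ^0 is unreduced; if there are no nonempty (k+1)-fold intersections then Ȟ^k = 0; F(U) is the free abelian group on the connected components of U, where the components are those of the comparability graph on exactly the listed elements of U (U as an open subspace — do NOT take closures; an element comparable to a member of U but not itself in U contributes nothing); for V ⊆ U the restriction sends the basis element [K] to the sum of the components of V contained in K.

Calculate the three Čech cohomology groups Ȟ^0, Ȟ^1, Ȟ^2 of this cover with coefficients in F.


nonempty overlaps:
  V12={e,f} V13={b,d,g} V14={b,d,g} V15={b,d,e,f,g} V25={e,f} V34={b,d,g} V35={b,d,g} V45={b,d,g}
  V125={e,f} V134={b,d,g} V135={b,d,g} V145={b,d,g} V345={b,d,g}
  V1345={b,d,g}
components per intersection:
  V1: {b} {d,g} {e,f}
  V2: {e,f}
  V3: {b} {d,g}
  V4: {a,b,d,g}
  V5: {b} {c} {d,g} {e,f}
  V12: {e,f}
  V13: {b} {d,g}
  V14: {b} {d,g}
  V15: {b} {d,g} {e,f}
  V25: {e,f}
  V34: {b} {d,g}
  V35: {b} {d,g}
  V45: {b} {d,g}
  V125: {e,f}
  V134: {b} {d,g}
  V135: {b} {d,g}
  V145: {b} {d,g}
  V345: {b} {d,g}
  V1345: {b} {d,g}
C dims 11,15,9,2; δ0: rk 8, SNF 1^8; δ1: rk 7, SNF 1^7; δ2: rk 2, SNF 1^2
degree 0: 11−8−0 = 3 → Ȟ^0 ≅ Z^3
degree 1: 15−7−8 = 0 → Ȟ^1 ≅ 0
degree 2: 9−2−7 = 0 → Ȟ^2 ≅ 0

Ȟ^0 = Z^3, Ȟ^1 = 0, Ȟ^2 = 0


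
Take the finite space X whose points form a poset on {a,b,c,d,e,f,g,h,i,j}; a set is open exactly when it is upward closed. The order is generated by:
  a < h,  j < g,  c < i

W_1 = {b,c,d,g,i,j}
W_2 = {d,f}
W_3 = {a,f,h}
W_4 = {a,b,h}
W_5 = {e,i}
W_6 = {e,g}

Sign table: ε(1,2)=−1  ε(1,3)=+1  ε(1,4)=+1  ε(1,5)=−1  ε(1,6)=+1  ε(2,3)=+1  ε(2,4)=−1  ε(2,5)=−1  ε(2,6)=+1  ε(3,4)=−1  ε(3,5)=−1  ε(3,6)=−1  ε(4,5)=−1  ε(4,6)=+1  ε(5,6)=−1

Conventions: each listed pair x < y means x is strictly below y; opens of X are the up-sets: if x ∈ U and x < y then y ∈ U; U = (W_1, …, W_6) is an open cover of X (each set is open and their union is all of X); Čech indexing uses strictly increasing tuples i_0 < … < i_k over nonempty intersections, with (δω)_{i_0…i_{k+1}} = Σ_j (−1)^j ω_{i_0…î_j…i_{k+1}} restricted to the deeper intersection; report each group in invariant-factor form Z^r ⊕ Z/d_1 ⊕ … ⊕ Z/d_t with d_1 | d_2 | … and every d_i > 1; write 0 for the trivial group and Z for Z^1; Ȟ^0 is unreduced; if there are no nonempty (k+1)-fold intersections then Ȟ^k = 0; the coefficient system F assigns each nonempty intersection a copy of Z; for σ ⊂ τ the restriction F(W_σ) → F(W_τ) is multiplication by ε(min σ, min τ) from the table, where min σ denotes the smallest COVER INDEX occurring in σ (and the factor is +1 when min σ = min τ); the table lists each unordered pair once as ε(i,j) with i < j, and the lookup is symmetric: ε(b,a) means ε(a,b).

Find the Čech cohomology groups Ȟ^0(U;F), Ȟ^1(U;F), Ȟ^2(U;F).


Ȟ^0 = Z, Ȟ^1 = Z^2 and Ȟ^2 = 0

nonempty intersections:
  W12={d} W14={b} W15={i} W16={g} W23={f} W34={a,h} W56={e}
C dims 6,7; δ0: rk 5, SNF 1^5
Ȟ^0: (6−5)−0=1 ⇒ Z
Ȟ^1: (7−0)−5=2 ⇒ Z^2
Ȟ^2: (0−0)−0=0 ⇒ 0


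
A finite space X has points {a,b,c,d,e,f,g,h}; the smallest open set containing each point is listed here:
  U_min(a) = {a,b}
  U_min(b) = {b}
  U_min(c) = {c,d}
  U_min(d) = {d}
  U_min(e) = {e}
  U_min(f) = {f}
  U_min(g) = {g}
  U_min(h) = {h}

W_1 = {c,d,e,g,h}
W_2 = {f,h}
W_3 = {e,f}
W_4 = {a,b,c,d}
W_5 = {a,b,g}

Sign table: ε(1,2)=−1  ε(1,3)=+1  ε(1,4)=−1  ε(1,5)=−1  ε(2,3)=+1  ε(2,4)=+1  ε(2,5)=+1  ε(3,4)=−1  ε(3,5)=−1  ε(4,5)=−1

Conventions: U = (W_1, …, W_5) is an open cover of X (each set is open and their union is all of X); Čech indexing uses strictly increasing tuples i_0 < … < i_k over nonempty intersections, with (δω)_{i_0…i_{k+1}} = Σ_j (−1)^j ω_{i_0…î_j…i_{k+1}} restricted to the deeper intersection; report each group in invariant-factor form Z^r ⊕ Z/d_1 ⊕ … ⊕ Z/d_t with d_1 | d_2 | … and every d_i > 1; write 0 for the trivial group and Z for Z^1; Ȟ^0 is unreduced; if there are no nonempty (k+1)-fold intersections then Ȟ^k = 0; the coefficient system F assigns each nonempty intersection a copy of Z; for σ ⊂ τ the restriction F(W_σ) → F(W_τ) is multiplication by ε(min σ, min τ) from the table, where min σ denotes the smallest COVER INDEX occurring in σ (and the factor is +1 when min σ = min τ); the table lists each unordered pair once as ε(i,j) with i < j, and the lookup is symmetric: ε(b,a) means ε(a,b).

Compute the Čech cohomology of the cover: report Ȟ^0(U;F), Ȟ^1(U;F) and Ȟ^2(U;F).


Ȟ^0 = 0,  Ȟ^1 = Z ⊕ Z/2,  Ȟ^2 = 0

nerve simplices:
  W12={h} W13={e} W14={c,d} W15={g} W23={f} W45={a,b}
C dims 5,6; δ0: rk 5, SNF 1^4·2
degree 0: 5−5−0 = 0 → Ȟ^0 ≅ 0
degree 1: 6−0−5 = 1 plus torsion [2] → Ȟ^1 ≅ Z ⊕ Z/2
degree 2: 0−0−0 = 0 → Ȟ^2 ≅ 0


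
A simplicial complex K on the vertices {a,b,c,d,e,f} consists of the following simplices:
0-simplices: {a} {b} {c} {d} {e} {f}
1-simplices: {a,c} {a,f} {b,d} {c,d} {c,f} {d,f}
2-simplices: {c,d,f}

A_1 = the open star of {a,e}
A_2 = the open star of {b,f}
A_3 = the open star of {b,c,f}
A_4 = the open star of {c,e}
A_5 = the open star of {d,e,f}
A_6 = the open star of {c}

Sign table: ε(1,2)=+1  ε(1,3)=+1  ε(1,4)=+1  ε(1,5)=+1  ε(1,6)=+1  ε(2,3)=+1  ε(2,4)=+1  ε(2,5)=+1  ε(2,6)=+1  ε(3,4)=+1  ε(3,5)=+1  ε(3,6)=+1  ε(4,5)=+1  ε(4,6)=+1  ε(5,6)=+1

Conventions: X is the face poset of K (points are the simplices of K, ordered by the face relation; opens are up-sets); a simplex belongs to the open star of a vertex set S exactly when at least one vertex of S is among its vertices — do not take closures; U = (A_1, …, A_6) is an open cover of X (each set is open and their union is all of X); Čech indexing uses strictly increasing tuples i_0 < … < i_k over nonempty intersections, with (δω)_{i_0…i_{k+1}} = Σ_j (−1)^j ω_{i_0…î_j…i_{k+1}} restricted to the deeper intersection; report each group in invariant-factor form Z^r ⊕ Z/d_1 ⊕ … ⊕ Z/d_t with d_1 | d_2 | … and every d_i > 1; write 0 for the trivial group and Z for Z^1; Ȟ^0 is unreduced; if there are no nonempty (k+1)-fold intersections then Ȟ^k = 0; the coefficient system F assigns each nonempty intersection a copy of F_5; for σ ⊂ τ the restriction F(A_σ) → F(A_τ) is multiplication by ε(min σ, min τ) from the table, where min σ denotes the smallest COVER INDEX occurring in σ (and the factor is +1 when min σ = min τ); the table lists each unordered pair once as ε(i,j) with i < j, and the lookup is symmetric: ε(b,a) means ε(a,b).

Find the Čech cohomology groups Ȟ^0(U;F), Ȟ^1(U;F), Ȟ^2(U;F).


Ȟ^0(U;F) ≅ Z/5, Ȟ^1(U;F) ≅ 0, Ȟ^2(U;F) ≅ Z/5

cover nerve:
  A1={{a},{e},{a,c},{a,f}} A2={{b},{f},{a,f},{b,d},{c,f},{d,f},{c,d,f}} A3={{b},{c},{f},{a,c},{a,f},{b,d},{c,d},{c,f},{d,f},{c,d,f}} A4={{c},{e},{a,c},{c,d},{c,f},{c,d,f}} A5={{d},{e},{f},{a,f},{b,d},{c,d},{c,f},{d,f},{c,d,f}} A6={{c},{a,c},{c,d},{c,f},{c,d,f}}
  A12={{a,f}} A13={{a,c},{a,f}} A14={{e},{a,c}} A15={{e},{a,f}} A16={{a,c}} A23={{b},{f},{a,f},{b,d},{c,f},{d,f},{c,d,f}} A24={{c,f},{c,d,f}} A25={{f},{a,f},{b,d},{c,f},{d,f},{c,d,f}} A26={{c,f},{c,d,f}} A34={{c},{a,c},{c,d},{c,f},{c,d,f}} A35={{f},{a,f},{b,d},{c,d},{c,f},{d,f},{c,d,f}} A36={{c},{a,c},{c,d},{c,f},{c,d,f}} A45={{e},{c,d},{c,f},{c,d,f}} A46={{c},{a,c},{c,d},{c,f},{c,d,f}} A56={{c,d},{c,f},{c,d,f}}
  A123={{a,f}} A125={{a,f}} A134={{a,c}} A135={{a,f}} A136={{a,c}} A145={{e}} A146={{a,c}} A234={{c,f},{c,d,f}} A235={{f},{a,f},{b,d},{c,f},{d,f},{c,d,f}} A236={{c,f},{c,d,f}} A245={{c,f},{c,d,f}} A246={{c,f},{c,d,f}} A256={{c,f},{c,d,f}} A345={{c,d},{c,f},{c,d,f}} A346={{c},{a,c},{c,d},{c,f},{c,d,f}} A356={{c,d},{c,f},{c,d,f}} A456={{c,d},{c,f},{c,d,f}}
  A1235={{a,f}} A1346={{a,c}} A2345={{c,f},{c,d,f}} A2346={{c,f},{c,d,f}} A2356={{c,f},{c,d,f}} A2456={{c,f},{c,d,f}} A3456={{c,d},{c,f},{c,d,f}}
  A23456={{c,f},{c,d,f}}
C dims 6,15,17,7; δ0: rk_F5 5; δ1: rk_F5 10; δ2: rk_F5 6
Ȟ^0: (6−5)−0=1 ⇒ Z/5
Ȟ^1: (15−10)−5=0 ⇒ 0
Ȟ^2: (17−6)−10=1 ⇒ Z/5


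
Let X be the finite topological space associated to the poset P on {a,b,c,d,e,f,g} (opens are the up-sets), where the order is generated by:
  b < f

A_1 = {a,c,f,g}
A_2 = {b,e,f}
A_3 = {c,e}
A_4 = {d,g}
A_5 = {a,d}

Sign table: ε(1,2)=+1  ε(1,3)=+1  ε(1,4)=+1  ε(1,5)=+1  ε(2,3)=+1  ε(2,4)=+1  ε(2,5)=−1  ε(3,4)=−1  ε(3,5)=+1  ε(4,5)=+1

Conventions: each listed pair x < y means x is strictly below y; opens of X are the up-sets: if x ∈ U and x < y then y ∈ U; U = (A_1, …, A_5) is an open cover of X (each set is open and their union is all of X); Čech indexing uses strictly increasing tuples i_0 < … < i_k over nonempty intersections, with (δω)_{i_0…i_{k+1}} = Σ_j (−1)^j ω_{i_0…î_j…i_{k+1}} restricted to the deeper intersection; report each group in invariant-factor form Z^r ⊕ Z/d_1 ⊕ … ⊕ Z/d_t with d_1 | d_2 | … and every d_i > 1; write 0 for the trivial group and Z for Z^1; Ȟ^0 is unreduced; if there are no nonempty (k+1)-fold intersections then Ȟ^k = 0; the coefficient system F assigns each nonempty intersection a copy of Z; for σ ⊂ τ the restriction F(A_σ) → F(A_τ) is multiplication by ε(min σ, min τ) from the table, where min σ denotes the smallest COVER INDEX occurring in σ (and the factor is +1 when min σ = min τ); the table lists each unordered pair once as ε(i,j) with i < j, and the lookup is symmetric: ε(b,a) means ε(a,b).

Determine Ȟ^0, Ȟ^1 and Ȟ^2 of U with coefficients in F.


Ȟ^0(U;F) ≅ Z; Ȟ^1(U;F) ≅ Z^2; Ȟ^2(U;F) ≅ 0

cover nerve:
  A12={f} A13={c} A14={g} A15={a} A23={e} A45={d}
C dims 5,6; δ0: rk 4, SNF 1^4
Ȟ^0: (5−4)−0=1 ⇒ Z
Ȟ^1: (6−0)−4=2 ⇒ Z^2
Ȟ^2: (0−0)−0=0 ⇒ 0


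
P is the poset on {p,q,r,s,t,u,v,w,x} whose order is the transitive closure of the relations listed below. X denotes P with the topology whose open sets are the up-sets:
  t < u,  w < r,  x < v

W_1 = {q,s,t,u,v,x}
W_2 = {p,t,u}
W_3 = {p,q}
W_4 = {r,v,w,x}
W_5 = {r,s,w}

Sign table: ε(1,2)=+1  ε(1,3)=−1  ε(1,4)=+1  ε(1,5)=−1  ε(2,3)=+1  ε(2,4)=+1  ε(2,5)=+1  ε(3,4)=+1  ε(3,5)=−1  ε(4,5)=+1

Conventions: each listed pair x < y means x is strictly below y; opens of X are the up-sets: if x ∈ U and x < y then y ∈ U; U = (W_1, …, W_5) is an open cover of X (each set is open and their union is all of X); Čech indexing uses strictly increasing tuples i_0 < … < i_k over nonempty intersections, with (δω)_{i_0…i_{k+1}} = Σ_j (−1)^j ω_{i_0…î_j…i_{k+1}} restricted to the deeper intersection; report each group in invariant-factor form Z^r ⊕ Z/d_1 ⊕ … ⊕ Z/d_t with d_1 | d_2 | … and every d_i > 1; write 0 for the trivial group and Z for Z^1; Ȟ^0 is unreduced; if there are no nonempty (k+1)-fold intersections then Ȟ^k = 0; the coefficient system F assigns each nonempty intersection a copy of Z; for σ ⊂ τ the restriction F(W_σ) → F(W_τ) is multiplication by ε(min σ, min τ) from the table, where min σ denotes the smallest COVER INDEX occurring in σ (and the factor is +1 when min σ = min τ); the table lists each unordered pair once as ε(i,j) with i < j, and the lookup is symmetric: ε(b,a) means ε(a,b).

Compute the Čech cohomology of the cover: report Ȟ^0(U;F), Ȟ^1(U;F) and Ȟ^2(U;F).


cover nerve:
  W12={t,u} W13={q} W14={v,x} W15={s} W23={p} W45={r,w}
C dims 5,6; δ0: rk 5, SNF 1^4·2
Ȟ^0: (5−5)−0=0 ⇒ 0
Ȟ^1: (6−0)−5=1 plus torsion [2] ⇒ Z ⊕ Z/2
Ȟ^2: (0−0)−0=0 ⇒ 0

Ȟ^0 = 0, Ȟ^1 = Z ⊕ Z/2 and Ȟ^2 = 0


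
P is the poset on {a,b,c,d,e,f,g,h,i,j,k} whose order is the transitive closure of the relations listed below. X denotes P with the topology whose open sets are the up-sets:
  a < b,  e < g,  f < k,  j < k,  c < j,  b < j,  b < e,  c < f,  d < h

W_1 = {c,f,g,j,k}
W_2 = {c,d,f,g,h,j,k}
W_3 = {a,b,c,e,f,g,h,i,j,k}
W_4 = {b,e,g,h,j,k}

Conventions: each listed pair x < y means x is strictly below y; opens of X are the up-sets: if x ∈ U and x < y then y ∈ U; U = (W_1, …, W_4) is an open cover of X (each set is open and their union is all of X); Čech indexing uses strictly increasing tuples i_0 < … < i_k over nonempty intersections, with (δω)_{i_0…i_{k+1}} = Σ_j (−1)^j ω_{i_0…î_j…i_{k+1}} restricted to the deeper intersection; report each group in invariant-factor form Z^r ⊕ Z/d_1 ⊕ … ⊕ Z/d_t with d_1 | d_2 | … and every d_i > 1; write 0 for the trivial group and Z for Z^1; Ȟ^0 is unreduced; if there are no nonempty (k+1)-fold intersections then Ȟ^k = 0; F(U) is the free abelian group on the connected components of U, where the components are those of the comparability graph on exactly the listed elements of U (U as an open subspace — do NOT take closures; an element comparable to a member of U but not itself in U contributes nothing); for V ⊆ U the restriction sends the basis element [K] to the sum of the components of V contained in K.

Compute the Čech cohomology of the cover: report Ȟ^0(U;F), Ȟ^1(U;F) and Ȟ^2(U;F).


Ȟ^0 = Z^3,  Ȟ^1 = 0,  Ȟ^2 = 0

nonempty overlaps:
  W12={c,f,g,j,k} W13={c,f,g,j,k} W14={g,j,k} W23={c,f,g,h,j,k} W24={g,h,j,k} W34={b,e,g,h,j,k}
  W123={c,f,g,j,k} W124={g,j,k} W134={g,j,k} W234={g,h,j,k}
  W1234={g,j,k}
components per intersection:
  W1: {c,f,j,k} {g}
  W2: {c,f,j,k} {d,h} {g}
  W3: {a,b,c,e,f,g,j,k} {h} {i}
  W4: {b,e,g,j,k} {h}
  W12: {c,f,j,k} {g}
  W13: {c,f,j,k} {g}
  W14: {g} {j,k}
  W23: {c,f,j,k} {g} {h}
  W24: {g} {h} {j,k}
  W34: {b,e,g,j,k} {h}
  W123: {c,f,j,k} {g}
  W124: {g} {j,k}
  W134: {g} {j,k}
  W234: {g} {h} {j,k}
  W1234: {g} {j,k}
C dims 10,14,9,2; δ0: rk 7, SNF 1^7; δ1: rk 7, SNF 1^7; δ2: rk 2, SNF 1^2
degree 0: 10−7−0 = 3 → Ȟ^0 ≅ Z^3
degree 1: 14−7−7 = 0 → Ȟ^1 ≅ 0
degree 2: 9−2−7 = 0 → Ȟ^2 ≅ 0


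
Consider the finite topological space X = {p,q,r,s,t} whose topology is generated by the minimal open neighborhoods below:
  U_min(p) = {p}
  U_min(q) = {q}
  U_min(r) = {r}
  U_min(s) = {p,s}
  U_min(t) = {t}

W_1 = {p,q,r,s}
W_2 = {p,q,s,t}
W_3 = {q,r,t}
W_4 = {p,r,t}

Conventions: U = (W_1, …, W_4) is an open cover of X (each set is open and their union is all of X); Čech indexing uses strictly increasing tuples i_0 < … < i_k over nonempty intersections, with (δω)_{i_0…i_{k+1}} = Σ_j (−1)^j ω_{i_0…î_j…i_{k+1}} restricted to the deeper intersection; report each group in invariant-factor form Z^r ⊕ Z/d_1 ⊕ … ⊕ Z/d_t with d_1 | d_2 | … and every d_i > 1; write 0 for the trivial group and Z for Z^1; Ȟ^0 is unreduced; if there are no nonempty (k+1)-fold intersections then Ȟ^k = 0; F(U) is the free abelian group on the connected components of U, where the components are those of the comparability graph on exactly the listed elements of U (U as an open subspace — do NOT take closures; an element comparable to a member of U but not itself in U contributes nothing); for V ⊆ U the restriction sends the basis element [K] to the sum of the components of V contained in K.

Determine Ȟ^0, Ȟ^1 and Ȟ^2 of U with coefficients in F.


nerve simplices:
  W12={p,q,s} W13={q,r} W14={p,r} W23={q,t} W24={p,t} W34={r,t}
  W123={q} W124={p} W134={r} W234={t}
components per intersection:
  W1: {p,s} {q} {r}
  W2: {p,s} {q} {t}
  W3: {q} {r} {t}
  W4: {p} {r} {t}
  W12: {p,s} {q}
  W13: {q} {r}
  W14: {p} {r}
  W23: {q} {t}
  W24: {p} {t}
  W34: {r} {t}
  W123: {q}
  W124: {p}
  W134: {r}
  W234: {t}
C dims 12,12,4; δ0: rk 8, SNF 1^8; δ1: rk 4, SNF 1^4
degree 0: 12−8−0 = 4 → Ȟ^0 ≅ Z^4
degree 1: 12−4−8 = 0 → Ȟ^1 ≅ 0
degree 2: 4−0−4 = 0 → Ȟ^2 ≅ 0

Ȟ^0(U;F) ≅ Z^4, Ȟ^1(U;F) ≅ 0, Ȟ^2(U;F) ≅ 0


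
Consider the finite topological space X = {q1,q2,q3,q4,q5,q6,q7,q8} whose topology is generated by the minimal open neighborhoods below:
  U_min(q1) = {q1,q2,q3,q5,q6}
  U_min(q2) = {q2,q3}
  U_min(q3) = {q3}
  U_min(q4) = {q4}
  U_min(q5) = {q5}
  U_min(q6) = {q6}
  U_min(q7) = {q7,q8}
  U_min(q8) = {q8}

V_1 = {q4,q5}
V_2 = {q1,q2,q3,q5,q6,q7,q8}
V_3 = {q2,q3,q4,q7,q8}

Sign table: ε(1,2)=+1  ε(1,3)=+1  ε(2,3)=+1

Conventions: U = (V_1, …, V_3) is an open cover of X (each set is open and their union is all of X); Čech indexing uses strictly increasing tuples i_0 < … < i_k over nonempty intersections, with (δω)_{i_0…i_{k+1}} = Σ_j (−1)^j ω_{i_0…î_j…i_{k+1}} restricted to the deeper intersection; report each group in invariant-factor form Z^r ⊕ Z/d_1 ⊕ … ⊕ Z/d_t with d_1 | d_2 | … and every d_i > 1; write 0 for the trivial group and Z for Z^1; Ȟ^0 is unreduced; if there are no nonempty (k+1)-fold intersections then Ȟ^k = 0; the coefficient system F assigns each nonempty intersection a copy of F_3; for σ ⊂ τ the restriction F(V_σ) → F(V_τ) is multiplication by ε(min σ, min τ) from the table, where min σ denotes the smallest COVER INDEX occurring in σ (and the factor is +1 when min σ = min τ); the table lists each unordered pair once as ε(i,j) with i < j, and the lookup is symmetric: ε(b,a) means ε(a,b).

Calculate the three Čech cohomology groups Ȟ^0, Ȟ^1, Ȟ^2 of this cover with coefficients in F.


cover nerve:
  V12={q5} V13={q4} V23={q2,q3,q7,q8}
C dims 3,3; δ0: rk_F3 2
Ȟ^0: (3−2)−0=1 ⇒ Z/3
Ȟ^1: (3−0)−2=1 ⇒ Z/3
Ȟ^2: (0−0)−0=0 ⇒ 0

Ȟ^0 = Z/3, Ȟ^1 = Z/3, Ȟ^2 = 0


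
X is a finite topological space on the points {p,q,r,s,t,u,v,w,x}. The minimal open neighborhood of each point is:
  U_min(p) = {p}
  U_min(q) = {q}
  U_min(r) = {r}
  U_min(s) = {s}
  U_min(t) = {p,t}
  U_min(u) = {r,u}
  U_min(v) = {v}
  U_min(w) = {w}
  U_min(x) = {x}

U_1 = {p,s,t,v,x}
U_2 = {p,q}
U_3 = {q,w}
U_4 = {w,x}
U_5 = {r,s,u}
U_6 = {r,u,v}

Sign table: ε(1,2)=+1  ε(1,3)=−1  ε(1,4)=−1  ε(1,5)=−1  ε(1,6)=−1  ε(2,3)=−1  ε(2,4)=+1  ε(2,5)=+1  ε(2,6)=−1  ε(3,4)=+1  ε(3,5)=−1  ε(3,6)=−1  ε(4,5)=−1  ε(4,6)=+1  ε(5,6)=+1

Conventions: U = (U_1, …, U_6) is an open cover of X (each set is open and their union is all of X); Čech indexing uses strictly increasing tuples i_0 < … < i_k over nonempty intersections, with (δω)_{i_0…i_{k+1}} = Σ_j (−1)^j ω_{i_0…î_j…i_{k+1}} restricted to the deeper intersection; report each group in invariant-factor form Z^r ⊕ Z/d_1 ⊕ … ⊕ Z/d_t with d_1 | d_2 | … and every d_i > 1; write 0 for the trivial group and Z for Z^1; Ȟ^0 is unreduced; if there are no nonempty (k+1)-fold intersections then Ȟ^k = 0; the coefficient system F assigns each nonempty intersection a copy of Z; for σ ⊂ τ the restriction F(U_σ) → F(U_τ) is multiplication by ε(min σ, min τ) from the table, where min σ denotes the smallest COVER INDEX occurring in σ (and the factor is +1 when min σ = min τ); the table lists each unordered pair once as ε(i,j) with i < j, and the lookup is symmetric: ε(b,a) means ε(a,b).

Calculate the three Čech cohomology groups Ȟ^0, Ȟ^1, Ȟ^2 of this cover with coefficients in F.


Ȟ^0(U;F) ≅ Z, Ȟ^1(U;F) ≅ Z^2 and Ȟ^2(U;F) ≅ 0

intersection data:
  U12={p} U14={x} U15={s} U16={v} U23={q} U34={w} U56={r,u}
C dims 6,7; δ0: rk 5, SNF 1^5
Ȟ^0 = (6 − 5) − 0 = 1, so Ȟ^0 ≅ Z
Ȟ^1 = (7 − 0) − 5 = 2, so Ȟ^1 ≅ Z^2
Ȟ^2 = (0 − 0) − 0 = 0, so Ȟ^2 ≅ 0


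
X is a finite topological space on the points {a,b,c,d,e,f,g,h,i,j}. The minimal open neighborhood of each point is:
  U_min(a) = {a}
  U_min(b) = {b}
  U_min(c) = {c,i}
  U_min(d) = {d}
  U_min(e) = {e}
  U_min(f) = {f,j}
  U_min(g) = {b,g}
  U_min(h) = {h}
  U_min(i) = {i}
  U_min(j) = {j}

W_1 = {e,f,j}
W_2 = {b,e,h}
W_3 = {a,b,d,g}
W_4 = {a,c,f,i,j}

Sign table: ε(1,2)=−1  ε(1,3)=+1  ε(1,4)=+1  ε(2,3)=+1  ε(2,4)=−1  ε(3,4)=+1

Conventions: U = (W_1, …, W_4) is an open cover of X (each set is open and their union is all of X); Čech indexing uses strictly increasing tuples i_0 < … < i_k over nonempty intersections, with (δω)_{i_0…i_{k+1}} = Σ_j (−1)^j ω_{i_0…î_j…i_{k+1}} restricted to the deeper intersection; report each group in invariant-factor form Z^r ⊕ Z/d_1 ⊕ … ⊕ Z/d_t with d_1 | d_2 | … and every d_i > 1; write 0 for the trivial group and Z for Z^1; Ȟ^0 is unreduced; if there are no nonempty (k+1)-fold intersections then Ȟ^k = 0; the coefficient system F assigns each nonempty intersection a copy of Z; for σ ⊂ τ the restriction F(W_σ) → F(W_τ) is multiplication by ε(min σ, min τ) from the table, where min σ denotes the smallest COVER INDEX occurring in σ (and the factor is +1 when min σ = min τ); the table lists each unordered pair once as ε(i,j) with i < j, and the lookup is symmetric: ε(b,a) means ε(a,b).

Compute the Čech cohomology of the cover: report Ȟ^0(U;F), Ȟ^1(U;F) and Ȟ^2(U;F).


Ȟ^0(U;F) ≅ 0, Ȟ^1(U;F) ≅ Z/2 and Ȟ^2(U;F) ≅ 0

nerve of the cover:
  W12={e} W14={f,j} W23={b} W34={a}
C dims 4,4; δ0: rk 4, SNF 1^3·2
Ȟ^0 = (4 − 4) − 0 = 0, so Ȟ^0 ≅ 0
Ȟ^1 = (4 − 0) − 4 = 0 plus torsion [2], so Ȟ^1 ≅ Z/2
Ȟ^2 = (0 − 0) − 0 = 0, so Ȟ^2 ≅ 0


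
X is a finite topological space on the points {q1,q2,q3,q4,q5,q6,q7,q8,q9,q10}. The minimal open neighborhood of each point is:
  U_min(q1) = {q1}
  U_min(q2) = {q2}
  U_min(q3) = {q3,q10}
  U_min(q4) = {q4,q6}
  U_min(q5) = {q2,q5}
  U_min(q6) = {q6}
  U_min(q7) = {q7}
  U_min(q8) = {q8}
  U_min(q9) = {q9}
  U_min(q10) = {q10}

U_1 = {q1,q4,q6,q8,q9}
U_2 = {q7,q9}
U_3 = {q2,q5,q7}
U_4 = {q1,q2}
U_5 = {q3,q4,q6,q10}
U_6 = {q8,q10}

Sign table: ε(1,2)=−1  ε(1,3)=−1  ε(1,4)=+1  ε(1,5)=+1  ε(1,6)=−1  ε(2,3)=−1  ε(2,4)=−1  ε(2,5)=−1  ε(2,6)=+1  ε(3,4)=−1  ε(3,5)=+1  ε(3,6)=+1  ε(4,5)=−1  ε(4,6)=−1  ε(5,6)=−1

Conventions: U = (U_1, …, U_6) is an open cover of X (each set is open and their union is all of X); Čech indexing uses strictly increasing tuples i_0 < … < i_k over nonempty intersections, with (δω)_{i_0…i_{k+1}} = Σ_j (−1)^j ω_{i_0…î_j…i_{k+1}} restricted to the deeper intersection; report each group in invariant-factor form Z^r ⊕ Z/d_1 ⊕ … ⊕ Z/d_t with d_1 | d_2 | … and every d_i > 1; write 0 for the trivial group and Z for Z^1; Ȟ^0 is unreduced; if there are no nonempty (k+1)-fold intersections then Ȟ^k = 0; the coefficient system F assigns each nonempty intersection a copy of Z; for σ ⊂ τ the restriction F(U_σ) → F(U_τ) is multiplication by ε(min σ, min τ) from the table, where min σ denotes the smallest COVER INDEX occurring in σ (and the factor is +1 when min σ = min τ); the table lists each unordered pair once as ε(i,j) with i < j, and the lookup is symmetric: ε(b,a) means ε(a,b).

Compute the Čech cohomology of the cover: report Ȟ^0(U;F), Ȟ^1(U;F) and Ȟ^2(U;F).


Ȟ^0(U;F) ≅ 0, Ȟ^1(U;F) ≅ Z ⊕ Z/2 and Ȟ^2(U;F) ≅ 0

cover nerve:
  U12={q9} U14={q1} U15={q4,q6} U16={q8} U23={q7} U34={q2} U56={q10}
C dims 6,7; δ0: rk 6, SNF 1^5·2
Ȟ^0: (6−6)−0=0 ⇒ 0
Ȟ^1: (7−0)−6=1 plus torsion [2] ⇒ Z ⊕ Z/2
Ȟ^2: (0−0)−0=0 ⇒ 0


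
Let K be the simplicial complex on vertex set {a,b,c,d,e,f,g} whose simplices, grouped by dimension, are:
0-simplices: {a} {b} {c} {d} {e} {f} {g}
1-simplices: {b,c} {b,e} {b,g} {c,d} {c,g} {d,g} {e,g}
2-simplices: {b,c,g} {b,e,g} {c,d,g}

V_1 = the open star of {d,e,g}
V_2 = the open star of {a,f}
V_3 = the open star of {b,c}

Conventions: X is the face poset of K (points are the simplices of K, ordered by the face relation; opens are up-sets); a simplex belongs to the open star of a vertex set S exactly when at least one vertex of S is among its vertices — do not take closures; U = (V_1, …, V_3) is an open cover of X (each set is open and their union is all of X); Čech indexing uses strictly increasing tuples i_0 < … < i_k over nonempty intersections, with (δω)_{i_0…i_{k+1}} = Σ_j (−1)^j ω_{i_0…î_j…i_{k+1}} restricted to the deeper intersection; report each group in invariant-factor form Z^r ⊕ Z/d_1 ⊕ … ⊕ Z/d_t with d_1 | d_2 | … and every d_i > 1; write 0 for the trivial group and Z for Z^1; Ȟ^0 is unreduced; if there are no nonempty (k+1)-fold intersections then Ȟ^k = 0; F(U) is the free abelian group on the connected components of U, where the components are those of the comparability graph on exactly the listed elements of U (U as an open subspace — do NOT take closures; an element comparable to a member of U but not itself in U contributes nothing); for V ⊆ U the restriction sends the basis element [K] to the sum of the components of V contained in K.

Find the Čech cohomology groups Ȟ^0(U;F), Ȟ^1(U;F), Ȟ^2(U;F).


nonempty overlaps:
  V1={{d},{e},{g},{b,e},{b,g},{c,d},{c,g},{d,g},{e,g},{b,c,g},{b,e,g},{c,d,g}} V2={{a},{f}} V3={{b},{c},{b,c},{b,e},{b,g},{c,d},{c,g},{b,c,g},{b,e,g},{c,d,g}}
  V13={{b,e},{b,g},{c,d},{c,g},{b,c,g},{b,e,g},{c,d,g}}
components per intersection:
  V1: {{d},{e},{g},{b,e},{b,g},{c,d},{c,g},{d,g},{e,g},{b,c,g},{b,e,g},{c,d,g}}
  V2: {{a}} {{f}}
  V3: {{b},{c},{b,c},{b,e},{b,g},{c,d},{c,g},{b,c,g},{b,e,g},{c,d,g}}
  V13: {{b,e},{b,g},{c,d},{c,g},{b,c,g},{b,e,g},{c,d,g}}
C dims 4,1; δ0: rk 1, SNF 1^1
degree 0: 4−1−0 = 3 → Ȟ^0 ≅ Z^3
degree 1: 1−0−1 = 0 → Ȟ^1 ≅ 0
degree 2: 0−0−0 = 0 → Ȟ^2 ≅ 0

Ȟ^0 ≅ Z^3,  Ȟ^1 ≅ 0,  Ȟ^2 ≅ 0


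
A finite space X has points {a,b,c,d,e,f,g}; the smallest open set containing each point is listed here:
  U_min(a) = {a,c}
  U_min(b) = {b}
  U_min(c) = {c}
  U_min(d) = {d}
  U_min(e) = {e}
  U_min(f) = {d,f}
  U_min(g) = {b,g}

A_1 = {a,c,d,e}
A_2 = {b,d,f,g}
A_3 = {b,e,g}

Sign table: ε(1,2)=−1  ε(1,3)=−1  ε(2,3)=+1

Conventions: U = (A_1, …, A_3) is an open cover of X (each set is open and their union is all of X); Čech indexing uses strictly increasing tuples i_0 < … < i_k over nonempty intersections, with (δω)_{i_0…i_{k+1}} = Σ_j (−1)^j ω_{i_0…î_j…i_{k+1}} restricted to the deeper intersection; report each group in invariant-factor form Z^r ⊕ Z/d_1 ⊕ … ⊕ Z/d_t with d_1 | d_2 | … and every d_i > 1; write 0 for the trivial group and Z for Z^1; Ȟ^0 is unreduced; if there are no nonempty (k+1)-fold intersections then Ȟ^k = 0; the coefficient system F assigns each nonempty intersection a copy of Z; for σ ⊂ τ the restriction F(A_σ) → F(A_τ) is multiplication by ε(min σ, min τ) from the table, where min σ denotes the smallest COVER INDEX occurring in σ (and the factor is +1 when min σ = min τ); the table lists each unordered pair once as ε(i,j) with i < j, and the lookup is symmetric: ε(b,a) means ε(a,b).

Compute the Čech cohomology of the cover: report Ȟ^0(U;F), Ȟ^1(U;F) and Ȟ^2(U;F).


Ȟ^0 ≅ Z; Ȟ^1 ≅ Z; Ȟ^2 ≅ 0

nonempty overlaps:
  A12={d} A13={e} A23={b,g}
C dims 3,3; δ0: rk 2, SNF 1^2
degree 0: 3−2−0 = 1 → Ȟ^0 ≅ Z
degree 1: 3−0−2 = 1 → Ȟ^1 ≅ Z
degree 2: 0−0−0 = 0 → Ȟ^2 ≅ 0


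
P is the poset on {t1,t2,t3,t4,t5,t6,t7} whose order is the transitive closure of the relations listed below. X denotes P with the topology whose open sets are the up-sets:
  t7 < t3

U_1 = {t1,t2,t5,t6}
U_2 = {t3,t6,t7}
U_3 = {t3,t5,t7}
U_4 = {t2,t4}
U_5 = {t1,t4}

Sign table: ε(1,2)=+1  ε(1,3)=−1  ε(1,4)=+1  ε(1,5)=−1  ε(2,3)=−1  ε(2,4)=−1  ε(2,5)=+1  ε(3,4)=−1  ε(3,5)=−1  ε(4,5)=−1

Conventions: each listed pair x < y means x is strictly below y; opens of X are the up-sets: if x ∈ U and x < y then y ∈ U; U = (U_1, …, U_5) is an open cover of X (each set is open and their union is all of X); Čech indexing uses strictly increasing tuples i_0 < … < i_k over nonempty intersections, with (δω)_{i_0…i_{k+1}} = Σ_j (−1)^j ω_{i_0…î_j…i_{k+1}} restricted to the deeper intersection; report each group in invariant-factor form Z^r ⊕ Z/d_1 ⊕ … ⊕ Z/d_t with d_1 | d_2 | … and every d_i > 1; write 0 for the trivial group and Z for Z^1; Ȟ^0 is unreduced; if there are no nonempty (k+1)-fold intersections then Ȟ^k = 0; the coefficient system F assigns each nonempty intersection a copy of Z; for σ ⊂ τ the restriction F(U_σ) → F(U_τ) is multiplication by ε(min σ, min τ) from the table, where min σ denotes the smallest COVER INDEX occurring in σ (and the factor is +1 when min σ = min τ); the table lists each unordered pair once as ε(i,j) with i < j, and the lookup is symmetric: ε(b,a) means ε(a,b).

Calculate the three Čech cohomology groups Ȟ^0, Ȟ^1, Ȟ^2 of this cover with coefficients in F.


intersection data:
  U12={t6} U13={t5} U14={t2} U15={t1} U23={t3,t7} U45={t4}
C dims 5,6; δ0: rk 4, SNF 1^4
Ȟ^0 = (5 − 4) − 0 = 1, so Ȟ^0 ≅ Z
Ȟ^1 = (6 − 0) − 4 = 2, so Ȟ^1 ≅ Z^2
Ȟ^2 = (0 − 0) − 0 = 0, so Ȟ^2 ≅ 0

Ȟ^0(U;F) ≅ Z; Ȟ^1(U;F) ≅ Z^2; Ȟ^2(U;F) ≅ 0


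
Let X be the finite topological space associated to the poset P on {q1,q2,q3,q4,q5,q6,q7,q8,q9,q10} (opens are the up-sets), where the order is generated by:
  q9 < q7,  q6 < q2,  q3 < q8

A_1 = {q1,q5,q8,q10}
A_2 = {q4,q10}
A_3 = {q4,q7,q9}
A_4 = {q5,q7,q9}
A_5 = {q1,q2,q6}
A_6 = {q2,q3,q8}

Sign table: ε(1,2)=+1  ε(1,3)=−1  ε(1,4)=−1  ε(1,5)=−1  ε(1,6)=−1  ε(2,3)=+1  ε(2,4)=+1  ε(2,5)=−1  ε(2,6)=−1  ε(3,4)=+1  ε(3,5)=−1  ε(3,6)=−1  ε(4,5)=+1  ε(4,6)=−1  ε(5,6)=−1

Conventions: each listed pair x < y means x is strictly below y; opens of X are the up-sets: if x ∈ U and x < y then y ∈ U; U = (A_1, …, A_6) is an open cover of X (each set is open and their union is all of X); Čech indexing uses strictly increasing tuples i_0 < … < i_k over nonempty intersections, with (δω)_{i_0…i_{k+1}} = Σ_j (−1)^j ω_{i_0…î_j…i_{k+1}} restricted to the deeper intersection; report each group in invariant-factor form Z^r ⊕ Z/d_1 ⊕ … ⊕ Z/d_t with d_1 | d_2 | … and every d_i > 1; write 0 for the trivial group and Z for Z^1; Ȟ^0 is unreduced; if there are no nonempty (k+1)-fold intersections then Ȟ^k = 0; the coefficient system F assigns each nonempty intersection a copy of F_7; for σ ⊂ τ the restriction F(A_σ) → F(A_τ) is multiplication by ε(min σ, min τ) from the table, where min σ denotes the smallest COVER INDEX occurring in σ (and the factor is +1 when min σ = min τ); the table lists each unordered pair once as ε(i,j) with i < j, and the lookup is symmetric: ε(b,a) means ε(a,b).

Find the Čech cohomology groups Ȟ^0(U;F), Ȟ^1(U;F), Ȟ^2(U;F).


Ȟ^0 ≅ 0, Ȟ^1 ≅ Z/7, Ȟ^2 ≅ 0

intersection data:
  A12={q10} A14={q5} A15={q1} A16={q8} A23={q4} A34={q7,q9} A56={q2}
C dims 6,7; δ0: rk_F7 6
Ȟ^0 = (6 − 6) − 0 = 0, so Ȟ^0 ≅ 0
Ȟ^1 = (7 − 0) − 6 = 1, so Ȟ^1 ≅ Z/7
Ȟ^2 = (0 − 0) − 0 = 0, so Ȟ^2 ≅ 0


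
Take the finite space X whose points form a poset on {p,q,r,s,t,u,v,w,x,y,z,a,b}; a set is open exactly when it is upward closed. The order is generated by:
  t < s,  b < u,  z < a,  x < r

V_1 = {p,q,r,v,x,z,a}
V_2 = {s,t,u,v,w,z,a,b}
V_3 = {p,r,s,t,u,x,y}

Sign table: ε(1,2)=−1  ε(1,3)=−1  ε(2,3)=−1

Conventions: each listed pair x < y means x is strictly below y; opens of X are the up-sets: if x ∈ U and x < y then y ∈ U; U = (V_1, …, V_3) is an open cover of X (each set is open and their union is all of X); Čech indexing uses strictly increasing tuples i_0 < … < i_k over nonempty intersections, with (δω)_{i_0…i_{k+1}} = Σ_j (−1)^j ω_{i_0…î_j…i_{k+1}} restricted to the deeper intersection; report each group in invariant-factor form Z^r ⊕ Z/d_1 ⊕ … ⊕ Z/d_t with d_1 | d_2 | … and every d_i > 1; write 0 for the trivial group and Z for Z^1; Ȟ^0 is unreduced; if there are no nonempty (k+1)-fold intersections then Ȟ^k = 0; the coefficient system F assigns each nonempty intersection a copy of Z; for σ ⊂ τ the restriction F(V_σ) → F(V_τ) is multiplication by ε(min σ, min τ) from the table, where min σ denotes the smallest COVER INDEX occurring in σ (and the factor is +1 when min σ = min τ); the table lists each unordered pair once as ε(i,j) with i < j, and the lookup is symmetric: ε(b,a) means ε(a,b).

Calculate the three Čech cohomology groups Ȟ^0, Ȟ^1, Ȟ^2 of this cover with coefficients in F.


Ȟ^0 = 0, Ȟ^1 = Z/2 and Ȟ^2 = 0

intersection data:
  V12={v,z,a} V13={p,r,x} V23={s,t,u}
C dims 3,3; δ0: rk 3, SNF 1^2·2
Ȟ^0 = (3 − 3) − 0 = 0, so Ȟ^0 ≅ 0
Ȟ^1 = (3 − 0) − 3 = 0 plus torsion [2], so Ȟ^1 ≅ Z/2
Ȟ^2 = (0 − 0) − 0 = 0, so Ȟ^2 ≅ 0


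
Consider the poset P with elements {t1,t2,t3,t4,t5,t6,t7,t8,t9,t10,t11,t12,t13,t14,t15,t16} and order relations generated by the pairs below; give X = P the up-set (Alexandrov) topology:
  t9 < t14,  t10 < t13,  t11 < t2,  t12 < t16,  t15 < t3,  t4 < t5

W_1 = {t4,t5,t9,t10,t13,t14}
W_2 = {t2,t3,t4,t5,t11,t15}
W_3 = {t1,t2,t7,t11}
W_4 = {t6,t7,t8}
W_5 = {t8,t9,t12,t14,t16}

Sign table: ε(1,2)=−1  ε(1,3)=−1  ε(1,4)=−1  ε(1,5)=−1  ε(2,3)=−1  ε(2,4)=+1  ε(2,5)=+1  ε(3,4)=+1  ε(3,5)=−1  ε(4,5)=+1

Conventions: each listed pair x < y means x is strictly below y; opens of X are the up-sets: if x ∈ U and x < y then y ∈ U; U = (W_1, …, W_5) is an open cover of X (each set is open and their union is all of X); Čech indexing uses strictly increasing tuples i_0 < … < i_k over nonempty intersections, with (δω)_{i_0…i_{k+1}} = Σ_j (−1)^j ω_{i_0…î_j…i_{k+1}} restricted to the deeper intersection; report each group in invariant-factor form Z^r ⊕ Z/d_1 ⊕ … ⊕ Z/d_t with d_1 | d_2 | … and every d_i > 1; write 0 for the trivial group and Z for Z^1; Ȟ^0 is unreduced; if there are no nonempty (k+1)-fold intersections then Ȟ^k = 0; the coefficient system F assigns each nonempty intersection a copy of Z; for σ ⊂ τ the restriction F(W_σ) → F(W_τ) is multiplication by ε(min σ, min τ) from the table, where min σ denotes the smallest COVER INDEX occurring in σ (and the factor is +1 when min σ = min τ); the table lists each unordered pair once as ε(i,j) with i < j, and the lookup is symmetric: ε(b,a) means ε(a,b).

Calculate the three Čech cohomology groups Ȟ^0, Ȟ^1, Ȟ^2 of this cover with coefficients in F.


Ȟ^0 = 0, Ȟ^1 = Z/2 and Ȟ^2 = 0

nonempty overlaps:
  W12={t4,t5} W15={t9,t14} W23={t2,t11} W34={t7} W45={t8}
C dims 5,5; δ0: rk 5, SNF 1^4·2
degree 0: 5−5−0 = 0 → Ȟ^0 ≅ 0
degree 1: 5−0−5 = 0 plus torsion [2] → Ȟ^1 ≅ Z/2
degree 2: 0−0−0 = 0 → Ȟ^2 ≅ 0
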